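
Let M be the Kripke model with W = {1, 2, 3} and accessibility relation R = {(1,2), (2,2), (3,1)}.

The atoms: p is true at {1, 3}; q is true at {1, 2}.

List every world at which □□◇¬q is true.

1: successors {2}; □◇¬q there: 2:F. ✗
2: successors {2}; □◇¬q there: 2:F. ✗
3: successors {1}; □◇¬q there: 1:F. ✗

∅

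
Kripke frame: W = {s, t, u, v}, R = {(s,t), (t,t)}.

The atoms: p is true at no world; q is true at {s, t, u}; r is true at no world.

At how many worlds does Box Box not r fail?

0

s: successors {t}; Box not r there: t:T. ✓
t: successors {t}; Box not r there: t:T. ✓
u: no successors, so Box Box not r holds vacuously. ✓
v: no successors, so Box Box not r holds vacuously. ✓
Satisfying worlds: {s, t, u, v}.
So Box Box not r fails at the other 0 worlds.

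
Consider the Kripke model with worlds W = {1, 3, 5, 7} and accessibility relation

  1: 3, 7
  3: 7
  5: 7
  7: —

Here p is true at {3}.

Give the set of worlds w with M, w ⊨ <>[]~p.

1: successors {3, 7}; []~p there: 3:T, 7:T. ✓
3: successors {7}; []~p there: 7:T. ✓
5: successors {7}; []~p there: 7:T. ✓
7: no successors, so <>[]~p fails. ✗

{1, 3, 5}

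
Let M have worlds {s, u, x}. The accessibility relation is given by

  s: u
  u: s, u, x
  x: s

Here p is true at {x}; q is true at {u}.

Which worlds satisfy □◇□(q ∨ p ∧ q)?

{s}

s: successors {u}; ◇□(q ∨ p ∧ q) there: u:T. ✓
u: successors {s, u, x}; ◇□(q ∨ p ∧ q) there: s:F, u:T, x:T. ✗
x: successors {s}; ◇□(q ∨ p ∧ q) there: s:F. ✗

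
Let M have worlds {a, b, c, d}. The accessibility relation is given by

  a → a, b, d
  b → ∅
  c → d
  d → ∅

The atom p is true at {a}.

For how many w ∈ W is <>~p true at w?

a: successors {a, b, d}; ~p there: a:F, b:T, d:T. ✓
b: no successors, so <>~p fails. ✗
c: successors {d}; ~p there: d:T. ✓
d: no successors, so <>~p fails. ✗
Satisfying worlds: {a, c}.

2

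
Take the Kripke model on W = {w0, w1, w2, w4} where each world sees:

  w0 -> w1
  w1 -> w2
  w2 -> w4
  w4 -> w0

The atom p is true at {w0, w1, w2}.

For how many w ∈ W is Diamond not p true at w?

w0: successors {w1}; not p there: w1:F. ✗
w1: successors {w2}; not p there: w2:F. ✗
w2: successors {w4}; not p there: w4:T. ✓
w4: successors {w0}; not p there: w0:F. ✗
Satisfying worlds: {w2}.

1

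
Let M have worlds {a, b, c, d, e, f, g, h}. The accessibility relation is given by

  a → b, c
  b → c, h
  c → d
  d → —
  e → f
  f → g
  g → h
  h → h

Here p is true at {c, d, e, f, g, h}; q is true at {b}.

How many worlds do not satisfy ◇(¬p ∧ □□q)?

a: successors {b, c}; ¬p ∧ □□q there: b:F, c:F. ✗
b: successors {c, h}; ¬p ∧ □□q there: c:F, h:F. ✗
c: successors {d}; ¬p ∧ □□q there: d:F. ✗
d: no successors, so ◇(¬p ∧ □□q) fails. ✗
e: successors {f}; ¬p ∧ □□q there: f:F. ✗
f: successors {g}; ¬p ∧ □□q there: g:F. ✗
g: successors {h}; ¬p ∧ □□q there: h:F. ✗
h: successors {h}; ¬p ∧ □□q there: h:F. ✗
Satisfying worlds: ∅.
So ◇(¬p ∧ □□q) fails at the other 8 worlds.

8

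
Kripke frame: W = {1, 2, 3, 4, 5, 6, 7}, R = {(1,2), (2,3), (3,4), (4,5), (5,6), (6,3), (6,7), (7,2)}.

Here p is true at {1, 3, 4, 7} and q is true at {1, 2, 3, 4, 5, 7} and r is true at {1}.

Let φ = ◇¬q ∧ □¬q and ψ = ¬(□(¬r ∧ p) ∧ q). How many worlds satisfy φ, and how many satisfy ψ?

For ◇¬q ∧ □¬q:
1: ◇¬q is F, □¬q is F. ✗
2: ◇¬q is F, □¬q is F. ✗
3: ◇¬q is F, □¬q is F. ✗
4: ◇¬q is F, □¬q is F. ✗
5: ◇¬q is T, □¬q is T. ✓
6: ◇¬q is F, □¬q is F. ✗
7: ◇¬q is F, □¬q is F. ✗
— 1 world.
For ¬(□(¬r ∧ p) ∧ q):
1: □(¬r ∧ p) ∧ q is F. ✓
2: □(¬r ∧ p) ∧ q is T. ✗
3: □(¬r ∧ p) ∧ q is T. ✗
4: □(¬r ∧ p) ∧ q is F. ✓
5: □(¬r ∧ p) ∧ q is F. ✓
6: □(¬r ∧ p) ∧ q is F. ✓
7: □(¬r ∧ p) ∧ q is F. ✓
— 5 worlds.

1 and 5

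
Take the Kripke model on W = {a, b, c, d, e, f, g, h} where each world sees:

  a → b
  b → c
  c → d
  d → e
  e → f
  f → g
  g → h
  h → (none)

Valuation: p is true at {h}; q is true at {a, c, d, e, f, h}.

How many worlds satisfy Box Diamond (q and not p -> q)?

7

a: successors {b}; Diamond (q and not p -> q) there: b:T. ✓
b: successors {c}; Diamond (q and not p -> q) there: c:T. ✓
c: successors {d}; Diamond (q and not p -> q) there: d:T. ✓
d: successors {e}; Diamond (q and not p -> q) there: e:T. ✓
e: successors {f}; Diamond (q and not p -> q) there: f:T. ✓
f: successors {g}; Diamond (q and not p -> q) there: g:T. ✓
g: successors {h}; Diamond (q and not p -> q) there: h:F. ✗
h: no successors, so Box Diamond (q and not p -> q) holds vacuously. ✓
Satisfying worlds: {a, b, c, d, e, f, h}.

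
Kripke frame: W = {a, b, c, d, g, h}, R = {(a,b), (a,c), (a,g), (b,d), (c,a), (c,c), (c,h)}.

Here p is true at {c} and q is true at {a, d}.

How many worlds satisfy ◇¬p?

a: successors {b, c, g}; ¬p there: b:T, c:F, g:T. ✓
b: successors {d}; ¬p there: d:T. ✓
c: successors {a, c, h}; ¬p there: a:T, c:F, h:T. ✓
d: no successors, so ◇¬p fails. ✗
g: no successors, so ◇¬p fails. ✗
h: no successors, so ◇¬p fails. ✗
Satisfying worlds: {a, b, c}.

3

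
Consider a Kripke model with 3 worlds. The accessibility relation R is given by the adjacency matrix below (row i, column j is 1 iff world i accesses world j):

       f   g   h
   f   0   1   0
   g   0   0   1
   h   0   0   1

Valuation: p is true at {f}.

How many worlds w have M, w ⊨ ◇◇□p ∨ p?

f: ◇◇□p is F, p is T. ✓
g: ◇◇□p is F, p is F. ✗
h: ◇◇□p is F, p is F. ✗
Satisfying worlds: {f}.

1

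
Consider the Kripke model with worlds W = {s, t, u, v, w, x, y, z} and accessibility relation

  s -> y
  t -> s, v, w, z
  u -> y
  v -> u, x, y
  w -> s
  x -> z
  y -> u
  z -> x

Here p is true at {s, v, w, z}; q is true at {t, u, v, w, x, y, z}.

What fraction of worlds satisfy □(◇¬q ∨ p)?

3/8

s: successors {y}; ◇¬q ∨ p there: y:F. ✗
t: successors {s, v, w, z}; ◇¬q ∨ p there: s:T, v:T, w:T, z:T. ✓
u: successors {y}; ◇¬q ∨ p there: y:F. ✗
v: successors {u, x, y}; ◇¬q ∨ p there: u:F, x:F, y:F. ✗
w: successors {s}; ◇¬q ∨ p there: s:T. ✓
x: successors {z}; ◇¬q ∨ p there: z:T. ✓
y: successors {u}; ◇¬q ∨ p there: u:F. ✗
z: successors {x}; ◇¬q ∨ p there: x:F. ✗
That's 3 of 8 worlds, so 3/8.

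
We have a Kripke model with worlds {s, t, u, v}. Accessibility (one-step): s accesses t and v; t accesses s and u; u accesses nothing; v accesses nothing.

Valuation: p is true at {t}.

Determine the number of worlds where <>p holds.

1

s: successors {t, v}; p there: t:T, v:F. ✓
t: successors {s, u}; p there: s:F, u:F. ✗
u: no successors, so <>p fails. ✗
v: no successors, so <>p fails. ✗
Satisfying worlds: {s}.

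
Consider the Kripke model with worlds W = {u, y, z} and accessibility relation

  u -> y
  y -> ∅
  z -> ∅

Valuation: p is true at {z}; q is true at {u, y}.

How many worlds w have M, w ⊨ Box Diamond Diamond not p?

2

u: successors {y}; Diamond Diamond not p there: y:F. ✗
y: no successors, so Box Diamond Diamond not p holds vacuously. ✓
z: no successors, so Box Diamond Diamond not p holds vacuously. ✓
Satisfying worlds: {y, z}.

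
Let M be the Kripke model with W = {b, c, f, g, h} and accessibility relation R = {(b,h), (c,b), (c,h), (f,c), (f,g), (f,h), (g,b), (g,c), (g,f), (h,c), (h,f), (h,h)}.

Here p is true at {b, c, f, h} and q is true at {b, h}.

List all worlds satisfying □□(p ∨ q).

{b, c, f}

b: successors {h}; □(p ∨ q) there: h:T. ✓
c: successors {b, h}; □(p ∨ q) there: b:T, h:T. ✓
f: successors {c, g, h}; □(p ∨ q) there: c:T, g:T, h:T. ✓
g: successors {b, c, f}; □(p ∨ q) there: b:T, c:T, f:F. ✗
h: successors {c, f, h}; □(p ∨ q) there: c:T, f:F, h:T. ✗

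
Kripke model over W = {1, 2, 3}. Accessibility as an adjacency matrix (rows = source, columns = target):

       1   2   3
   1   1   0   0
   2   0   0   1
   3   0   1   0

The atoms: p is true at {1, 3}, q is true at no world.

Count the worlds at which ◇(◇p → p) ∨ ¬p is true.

1: ◇(◇p → p) is T, ¬p is F. ✓
2: ◇(◇p → p) is T, ¬p is T. ✓
3: ◇(◇p → p) is F, ¬p is F. ✗
Satisfying worlds: {1, 2}.

2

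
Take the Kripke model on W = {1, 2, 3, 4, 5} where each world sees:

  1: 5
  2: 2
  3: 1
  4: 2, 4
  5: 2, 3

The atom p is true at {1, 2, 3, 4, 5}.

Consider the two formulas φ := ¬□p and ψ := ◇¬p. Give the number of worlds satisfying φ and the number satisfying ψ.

0 and 0

For ¬□p:
1: □p is T. ✗
2: □p is T. ✗
3: □p is T. ✗
4: □p is T. ✗
5: □p is T. ✗
— 0 worlds.
For ◇¬p:
1: successors {5}; ¬p there: 5:F. ✗
2: successors {2}; ¬p there: 2:F. ✗
3: successors {1}; ¬p there: 1:F. ✗
4: successors {2, 4}; ¬p there: 2:F, 4:F. ✗
5: successors {2, 3}; ¬p there: 2:F, 3:F. ✗
— 0 worlds.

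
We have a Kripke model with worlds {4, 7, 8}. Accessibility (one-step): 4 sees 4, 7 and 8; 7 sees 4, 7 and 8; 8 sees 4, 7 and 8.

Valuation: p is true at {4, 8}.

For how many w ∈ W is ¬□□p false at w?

0

4: □□p is F. ✓
7: □□p is F. ✓
8: □□p is F. ✓
Satisfying worlds: {4, 7, 8}.
So ¬□□p fails at the other 0 worlds.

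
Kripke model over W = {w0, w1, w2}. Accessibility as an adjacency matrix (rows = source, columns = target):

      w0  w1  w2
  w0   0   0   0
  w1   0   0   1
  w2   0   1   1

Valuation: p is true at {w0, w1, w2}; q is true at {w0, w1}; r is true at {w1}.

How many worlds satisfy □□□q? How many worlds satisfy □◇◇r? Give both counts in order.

For □□□q:
w0: no successors, so □□□q holds vacuously. ✓
w1: successors {w2}; □□q there: w2:F. ✗
w2: successors {w1, w2}; □□q there: w1:F, w2:F. ✗
— 1 world.
For □◇◇r:
w0: no successors, so □◇◇r holds vacuously. ✓
w1: successors {w2}; ◇◇r there: w2:T. ✓
w2: successors {w1, w2}; ◇◇r there: w1:T, w2:T. ✓
— 3 worlds.

1 and 3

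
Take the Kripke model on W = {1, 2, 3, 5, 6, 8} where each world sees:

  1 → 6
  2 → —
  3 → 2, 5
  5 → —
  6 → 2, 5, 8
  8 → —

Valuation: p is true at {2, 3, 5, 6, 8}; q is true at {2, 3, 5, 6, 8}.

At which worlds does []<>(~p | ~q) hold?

{2, 5, 8}

1: successors {6}; <>(~p | ~q) there: 6:F. ✗
2: no successors, so []<>(~p | ~q) holds vacuously. ✓
3: successors {2, 5}; <>(~p | ~q) there: 2:F, 5:F. ✗
5: no successors, so []<>(~p | ~q) holds vacuously. ✓
6: successors {2, 5, 8}; <>(~p | ~q) there: 2:F, 5:F, 8:F. ✗
8: no successors, so []<>(~p | ~q) holds vacuously. ✓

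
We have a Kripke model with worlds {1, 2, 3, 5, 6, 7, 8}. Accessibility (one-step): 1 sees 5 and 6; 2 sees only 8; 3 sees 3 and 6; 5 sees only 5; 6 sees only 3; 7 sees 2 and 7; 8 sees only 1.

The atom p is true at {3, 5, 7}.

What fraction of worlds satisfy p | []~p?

5/7

1: p is F, []~p is F. ✗
2: p is F, []~p is T. ✓
3: p is T, []~p is F. ✓
5: p is T, []~p is F. ✓
6: p is F, []~p is F. ✗
7: p is T, []~p is F. ✓
8: p is F, []~p is T. ✓
That's 5 of 7 worlds, so 5/7.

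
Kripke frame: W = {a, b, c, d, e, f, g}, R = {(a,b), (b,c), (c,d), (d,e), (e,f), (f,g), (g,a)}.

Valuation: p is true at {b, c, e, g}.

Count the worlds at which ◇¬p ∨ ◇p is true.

a: ◇¬p is F, ◇p is T. ✓
b: ◇¬p is F, ◇p is T. ✓
c: ◇¬p is T, ◇p is F. ✓
d: ◇¬p is F, ◇p is T. ✓
e: ◇¬p is T, ◇p is F. ✓
f: ◇¬p is F, ◇p is T. ✓
g: ◇¬p is T, ◇p is F. ✓
Satisfying worlds: {a, b, c, d, e, f, g}.

7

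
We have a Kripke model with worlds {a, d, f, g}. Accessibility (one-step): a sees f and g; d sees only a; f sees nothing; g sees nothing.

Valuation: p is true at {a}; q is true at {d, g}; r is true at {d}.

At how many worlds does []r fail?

a: successors {f, g}; r there: f:F, g:F. ✗
d: successors {a}; r there: a:F. ✗
f: no successors, so []r holds vacuously. ✓
g: no successors, so []r holds vacuously. ✓
Satisfying worlds: {f, g}.
So []r fails at the other 2 worlds.

2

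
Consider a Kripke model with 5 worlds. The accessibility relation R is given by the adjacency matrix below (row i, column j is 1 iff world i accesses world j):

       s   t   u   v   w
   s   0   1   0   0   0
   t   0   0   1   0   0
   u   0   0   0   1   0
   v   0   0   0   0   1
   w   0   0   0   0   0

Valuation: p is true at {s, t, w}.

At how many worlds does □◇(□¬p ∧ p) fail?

3

s: successors {t}; ◇(□¬p ∧ p) there: t:F. ✗
t: successors {u}; ◇(□¬p ∧ p) there: u:F. ✗
u: successors {v}; ◇(□¬p ∧ p) there: v:T. ✓
v: successors {w}; ◇(□¬p ∧ p) there: w:F. ✗
w: no successors, so □◇(□¬p ∧ p) holds vacuously. ✓
Satisfying worlds: {u, w}.
So □◇(□¬p ∧ p) fails at the other 3 worlds.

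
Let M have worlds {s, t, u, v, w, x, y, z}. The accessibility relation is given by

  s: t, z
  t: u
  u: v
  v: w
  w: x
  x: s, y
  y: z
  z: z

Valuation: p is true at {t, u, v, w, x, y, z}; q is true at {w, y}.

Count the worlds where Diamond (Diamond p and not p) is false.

s: successors {t, z}; Diamond p and not p there: t:F, z:F. ✗
t: successors {u}; Diamond p and not p there: u:F. ✗
u: successors {v}; Diamond p and not p there: v:F. ✗
v: successors {w}; Diamond p and not p there: w:F. ✗
w: successors {x}; Diamond p and not p there: x:F. ✗
x: successors {s, y}; Diamond p and not p there: s:T, y:F. ✓
y: successors {z}; Diamond p and not p there: z:F. ✗
z: successors {z}; Diamond p and not p there: z:F. ✗
Satisfying worlds: {x}.
So Diamond (Diamond p and not p) fails at the other 7 worlds.

7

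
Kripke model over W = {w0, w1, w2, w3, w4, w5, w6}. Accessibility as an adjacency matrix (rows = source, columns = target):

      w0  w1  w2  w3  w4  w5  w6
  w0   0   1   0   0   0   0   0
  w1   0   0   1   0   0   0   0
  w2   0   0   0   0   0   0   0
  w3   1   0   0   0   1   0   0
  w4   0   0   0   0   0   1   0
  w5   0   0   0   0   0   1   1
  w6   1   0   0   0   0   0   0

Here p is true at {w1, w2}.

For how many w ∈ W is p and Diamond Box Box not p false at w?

6

w0: p is F, Diamond Box Box not p is T. ✗
w1: p is T, Diamond Box Box not p is T. ✓
w2: p is T, Diamond Box Box not p is F. ✗
w3: p is F, Diamond Box Box not p is T. ✗
w4: p is F, Diamond Box Box not p is T. ✗
w5: p is F, Diamond Box Box not p is T. ✗
w6: p is F, Diamond Box Box not p is F. ✗
Satisfying worlds: {w1}.
So p and Diamond Box Box not p fails at the other 6 worlds.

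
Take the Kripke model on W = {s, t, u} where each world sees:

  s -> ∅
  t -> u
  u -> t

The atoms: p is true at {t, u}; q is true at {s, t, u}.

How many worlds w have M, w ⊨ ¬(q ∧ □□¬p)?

2

s: q ∧ □□¬p is T. ✗
t: q ∧ □□¬p is F. ✓
u: q ∧ □□¬p is F. ✓
Satisfying worlds: {t, u}.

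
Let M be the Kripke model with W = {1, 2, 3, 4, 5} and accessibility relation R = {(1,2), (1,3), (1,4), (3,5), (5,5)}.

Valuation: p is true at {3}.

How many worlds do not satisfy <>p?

1: successors {2, 3, 4}; p there: 2:F, 3:T, 4:F. ✓
2: no successors, so <>p fails. ✗
3: successors {5}; p there: 5:F. ✗
4: no successors, so <>p fails. ✗
5: successors {5}; p there: 5:F. ✗
Satisfying worlds: {1}.
So <>p fails at the other 4 worlds.

4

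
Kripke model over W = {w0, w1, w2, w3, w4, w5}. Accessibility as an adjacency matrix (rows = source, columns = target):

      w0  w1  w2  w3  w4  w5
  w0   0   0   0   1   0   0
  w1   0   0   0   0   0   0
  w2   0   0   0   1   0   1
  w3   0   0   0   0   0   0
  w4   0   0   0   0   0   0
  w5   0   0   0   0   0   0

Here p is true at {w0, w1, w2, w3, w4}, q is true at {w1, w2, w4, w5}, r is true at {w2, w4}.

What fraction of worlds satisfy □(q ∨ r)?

2/3

w0: successors {w3}; q ∨ r there: w3:F. ✗
w1: no successors, so □(q ∨ r) holds vacuously. ✓
w2: successors {w3, w5}; q ∨ r there: w3:F, w5:T. ✗
w3: no successors, so □(q ∨ r) holds vacuously. ✓
w4: no successors, so □(q ∨ r) holds vacuously. ✓
w5: no successors, so □(q ∨ r) holds vacuously. ✓
That's 4 of 6 worlds, so 4/6 = 2/3.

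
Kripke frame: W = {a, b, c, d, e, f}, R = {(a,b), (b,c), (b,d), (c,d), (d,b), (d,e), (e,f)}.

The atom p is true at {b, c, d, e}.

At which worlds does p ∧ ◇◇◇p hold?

a: p is F, ◇◇◇p is T. ✗
b: p is T, ◇◇◇p is T. ✓
c: p is T, ◇◇◇p is T. ✓
d: p is T, ◇◇◇p is T. ✓
e: p is T, ◇◇◇p is F. ✗
f: p is F, ◇◇◇p is F. ✗

{b, c, d}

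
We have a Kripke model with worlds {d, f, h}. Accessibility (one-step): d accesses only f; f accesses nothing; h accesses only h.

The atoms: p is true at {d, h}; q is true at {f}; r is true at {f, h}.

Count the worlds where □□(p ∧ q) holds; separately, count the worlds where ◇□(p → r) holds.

For □□(p ∧ q):
d: successors {f}; □(p ∧ q) there: f:T. ✓
f: no successors, so □□(p ∧ q) holds vacuously. ✓
h: successors {h}; □(p ∧ q) there: h:F. ✗
— 2 worlds.
For ◇□(p → r):
d: successors {f}; □(p → r) there: f:T. ✓
f: no successors, so ◇□(p → r) fails. ✗
h: successors {h}; □(p → r) there: h:T. ✓
— 2 worlds.

2 and 2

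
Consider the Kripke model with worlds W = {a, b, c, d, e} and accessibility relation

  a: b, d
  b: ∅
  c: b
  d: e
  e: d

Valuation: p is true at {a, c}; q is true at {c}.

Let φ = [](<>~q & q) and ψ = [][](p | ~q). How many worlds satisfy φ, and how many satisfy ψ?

For [](<>~q & q):
a: successors {b, d}; <>~q & q there: b:F, d:F. ✗
b: no successors, so [](<>~q & q) holds vacuously. ✓
c: successors {b}; <>~q & q there: b:F. ✗
d: successors {e}; <>~q & q there: e:F. ✗
e: successors {d}; <>~q & q there: d:F. ✗
— 1 world.
For [][](p | ~q):
a: successors {b, d}; [](p | ~q) there: b:T, d:T. ✓
b: no successors, so [][](p | ~q) holds vacuously. ✓
c: successors {b}; [](p | ~q) there: b:T. ✓
d: successors {e}; [](p | ~q) there: e:T. ✓
e: successors {d}; [](p | ~q) there: d:T. ✓
— 5 worlds.

1 and 5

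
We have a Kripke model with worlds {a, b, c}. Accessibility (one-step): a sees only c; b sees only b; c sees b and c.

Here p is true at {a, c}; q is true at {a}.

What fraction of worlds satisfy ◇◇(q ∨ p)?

a: successors {c}; ◇(q ∨ p) there: c:T. ✓
b: successors {b}; ◇(q ∨ p) there: b:F. ✗
c: successors {b, c}; ◇(q ∨ p) there: b:F, c:T. ✓
That's 2 of 3 worlds, so 2/3.

2/3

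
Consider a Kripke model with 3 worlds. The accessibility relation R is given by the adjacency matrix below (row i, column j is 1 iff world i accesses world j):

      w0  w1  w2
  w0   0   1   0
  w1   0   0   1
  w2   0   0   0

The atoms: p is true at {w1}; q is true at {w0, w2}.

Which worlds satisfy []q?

{w1, w2}

w0: successors {w1}; q there: w1:F. ✗
w1: successors {w2}; q there: w2:T. ✓
w2: no successors, so []q holds vacuously. ✓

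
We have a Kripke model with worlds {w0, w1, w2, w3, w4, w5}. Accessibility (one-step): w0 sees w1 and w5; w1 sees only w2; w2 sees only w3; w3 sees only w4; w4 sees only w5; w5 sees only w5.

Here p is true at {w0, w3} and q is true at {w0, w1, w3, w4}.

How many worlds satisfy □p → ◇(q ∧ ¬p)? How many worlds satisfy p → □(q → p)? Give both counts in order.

5 and 4

For □p → ◇(q ∧ ¬p):
w0: □p is F, ◇(q ∧ ¬p) is T. ✓
w1: □p is F, ◇(q ∧ ¬p) is F. ✓
w2: □p is T, ◇(q ∧ ¬p) is F. ✗
w3: □p is F, ◇(q ∧ ¬p) is T. ✓
w4: □p is F, ◇(q ∧ ¬p) is F. ✓
w5: □p is F, ◇(q ∧ ¬p) is F. ✓
— 5 worlds.
For p → □(q → p):
w0: p is T, □(q → p) is F. ✗
w1: p is F, □(q → p) is T. ✓
w2: p is F, □(q → p) is T. ✓
w3: p is T, □(q → p) is F. ✗
w4: p is F, □(q → p) is T. ✓
w5: p is F, □(q → p) is T. ✓
— 4 worlds.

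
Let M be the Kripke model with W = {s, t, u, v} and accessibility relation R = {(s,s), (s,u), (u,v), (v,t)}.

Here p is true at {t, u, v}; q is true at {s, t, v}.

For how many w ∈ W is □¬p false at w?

s: successors {s, u}; ¬p there: s:T, u:F. ✗
t: no successors, so □¬p holds vacuously. ✓
u: successors {v}; ¬p there: v:F. ✗
v: successors {t}; ¬p there: t:F. ✗
Satisfying worlds: {t}.
So □¬p fails at the other 3 worlds.

3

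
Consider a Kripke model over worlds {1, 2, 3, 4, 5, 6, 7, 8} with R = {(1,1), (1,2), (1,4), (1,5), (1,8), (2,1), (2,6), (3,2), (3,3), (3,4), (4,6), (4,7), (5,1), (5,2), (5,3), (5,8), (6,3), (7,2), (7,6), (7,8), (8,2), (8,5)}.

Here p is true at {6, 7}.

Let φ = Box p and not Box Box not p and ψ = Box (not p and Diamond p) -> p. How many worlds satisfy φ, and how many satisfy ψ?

For Box p and not Box Box not p:
1: Box p is F, not Box Box not p is T. ✗
2: Box p is F, not Box Box not p is F. ✗
3: Box p is F, not Box Box not p is T. ✗
4: Box p is T, not Box Box not p is T. ✓
5: Box p is F, not Box Box not p is T. ✗
6: Box p is F, not Box Box not p is F. ✗
7: Box p is F, not Box Box not p is T. ✗
8: Box p is F, not Box Box not p is T. ✗
— 1 world.
For Box (not p and Diamond p) -> p:
1: Box (not p and Diamond p) is F, p is F. ✓
2: Box (not p and Diamond p) is F, p is F. ✓
3: Box (not p and Diamond p) is F, p is F. ✓
4: Box (not p and Diamond p) is F, p is F. ✓
5: Box (not p and Diamond p) is F, p is F. ✓
6: Box (not p and Diamond p) is F, p is T. ✓
7: Box (not p and Diamond p) is F, p is T. ✓
8: Box (not p and Diamond p) is F, p is F. ✓
— 8 worlds.

1 and 8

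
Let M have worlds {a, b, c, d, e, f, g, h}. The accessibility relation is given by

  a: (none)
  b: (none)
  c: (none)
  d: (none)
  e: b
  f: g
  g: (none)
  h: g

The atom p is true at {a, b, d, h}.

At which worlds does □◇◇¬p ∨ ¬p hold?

a: □◇◇¬p is T, ¬p is F. ✓
b: □◇◇¬p is T, ¬p is F. ✓
c: □◇◇¬p is T, ¬p is T. ✓
d: □◇◇¬p is T, ¬p is F. ✓
e: □◇◇¬p is F, ¬p is T. ✓
f: □◇◇¬p is F, ¬p is T. ✓
g: □◇◇¬p is T, ¬p is T. ✓
h: □◇◇¬p is F, ¬p is F. ✗

{a, b, c, d, e, f, g}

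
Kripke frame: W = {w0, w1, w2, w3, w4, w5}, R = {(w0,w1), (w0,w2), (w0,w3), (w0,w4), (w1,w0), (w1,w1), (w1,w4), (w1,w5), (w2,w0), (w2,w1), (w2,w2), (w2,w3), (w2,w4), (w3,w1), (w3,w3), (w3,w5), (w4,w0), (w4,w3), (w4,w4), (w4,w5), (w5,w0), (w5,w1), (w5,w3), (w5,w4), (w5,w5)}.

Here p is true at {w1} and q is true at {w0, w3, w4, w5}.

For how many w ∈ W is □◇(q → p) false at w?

5

w0: successors {w1, w2, w3, w4}; ◇(q → p) there: w1:T, w2:T, w3:T, w4:F. ✗
w1: successors {w0, w1, w4, w5}; ◇(q → p) there: w0:T, w1:T, w4:F, w5:T. ✗
w2: successors {w0, w1, w2, w3, w4}; ◇(q → p) there: w0:T, w1:T, w2:T, w3:T, w4:F. ✗
w3: successors {w1, w3, w5}; ◇(q → p) there: w1:T, w3:T, w5:T. ✓
w4: successors {w0, w3, w4, w5}; ◇(q → p) there: w0:T, w3:T, w4:F, w5:T. ✗
w5: successors {w0, w1, w3, w4, w5}; ◇(q → p) there: w0:T, w1:T, w3:T, w4:F, w5:T. ✗
Satisfying worlds: {w3}.
So □◇(q → p) fails at the other 5 worlds.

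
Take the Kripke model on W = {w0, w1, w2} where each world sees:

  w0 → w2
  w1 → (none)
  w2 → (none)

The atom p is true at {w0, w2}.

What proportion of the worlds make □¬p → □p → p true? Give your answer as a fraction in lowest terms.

w0: □¬p is F, □p → p is T. ✓
w1: □¬p is T, □p → p is F. ✗
w2: □¬p is T, □p → p is T. ✓
That's 2 of 3 worlds, so 2/3.

2/3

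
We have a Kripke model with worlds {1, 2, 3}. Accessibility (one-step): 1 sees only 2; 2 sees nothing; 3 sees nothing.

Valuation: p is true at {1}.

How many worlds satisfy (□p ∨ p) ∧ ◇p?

0

1: □p ∨ p is T, ◇p is F. ✗
2: □p ∨ p is T, ◇p is F. ✗
3: □p ∨ p is T, ◇p is F. ✗
Satisfying worlds: ∅.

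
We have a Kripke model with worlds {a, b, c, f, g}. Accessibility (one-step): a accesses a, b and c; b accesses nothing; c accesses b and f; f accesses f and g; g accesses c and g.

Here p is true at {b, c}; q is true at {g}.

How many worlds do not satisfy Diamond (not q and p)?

2

a: successors {a, b, c}; not q and p there: a:F, b:T, c:T. ✓
b: no successors, so Diamond (not q and p) fails. ✗
c: successors {b, f}; not q and p there: b:T, f:F. ✓
f: successors {f, g}; not q and p there: f:F, g:F. ✗
g: successors {c, g}; not q and p there: c:T, g:F. ✓
Satisfying worlds: {a, c, g}.
So Diamond (not q and p) fails at the other 2 worlds.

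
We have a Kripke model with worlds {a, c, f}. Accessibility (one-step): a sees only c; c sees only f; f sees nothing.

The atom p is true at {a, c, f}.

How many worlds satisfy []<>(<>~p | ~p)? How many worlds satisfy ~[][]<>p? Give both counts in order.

For []<>(<>~p | ~p):
a: successors {c}; <>(<>~p | ~p) there: c:F. ✗
c: successors {f}; <>(<>~p | ~p) there: f:F. ✗
f: no successors, so []<>(<>~p | ~p) holds vacuously. ✓
— 1 world.
For ~[][]<>p:
a: [][]<>p is F. ✓
c: [][]<>p is T. ✗
f: [][]<>p is T. ✗
— 1 world.

1 and 1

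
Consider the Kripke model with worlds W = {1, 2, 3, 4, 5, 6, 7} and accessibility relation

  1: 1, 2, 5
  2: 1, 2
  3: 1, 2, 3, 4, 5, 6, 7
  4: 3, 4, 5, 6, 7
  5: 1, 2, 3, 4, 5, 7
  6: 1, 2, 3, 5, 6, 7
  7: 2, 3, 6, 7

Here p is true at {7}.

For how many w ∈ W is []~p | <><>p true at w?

7

1: []~p is T, <><>p is T. ✓
2: []~p is T, <><>p is F. ✓
3: []~p is F, <><>p is T. ✓
4: []~p is F, <><>p is T. ✓
5: []~p is F, <><>p is T. ✓
6: []~p is F, <><>p is T. ✓
7: []~p is F, <><>p is T. ✓
Satisfying worlds: {1, 2, 3, 4, 5, 6, 7}.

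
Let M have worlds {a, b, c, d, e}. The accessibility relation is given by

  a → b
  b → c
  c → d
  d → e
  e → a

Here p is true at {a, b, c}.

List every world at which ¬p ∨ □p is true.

a: ¬p is F, □p is T. ✓
b: ¬p is F, □p is T. ✓
c: ¬p is F, □p is F. ✗
d: ¬p is T, □p is F. ✓
e: ¬p is T, □p is T. ✓

{a, b, d, e}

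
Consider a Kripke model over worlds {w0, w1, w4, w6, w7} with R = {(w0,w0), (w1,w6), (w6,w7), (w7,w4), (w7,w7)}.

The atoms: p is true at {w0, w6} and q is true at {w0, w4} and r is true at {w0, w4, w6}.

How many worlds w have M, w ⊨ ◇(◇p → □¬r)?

3

w0: successors {w0}; ◇p → □¬r there: w0:F. ✗
w1: successors {w6}; ◇p → □¬r there: w6:T. ✓
w4: no successors, so ◇(◇p → □¬r) fails. ✗
w6: successors {w7}; ◇p → □¬r there: w7:T. ✓
w7: successors {w4, w7}; ◇p → □¬r there: w4:T, w7:T. ✓
Satisfying worlds: {w1, w6, w7}.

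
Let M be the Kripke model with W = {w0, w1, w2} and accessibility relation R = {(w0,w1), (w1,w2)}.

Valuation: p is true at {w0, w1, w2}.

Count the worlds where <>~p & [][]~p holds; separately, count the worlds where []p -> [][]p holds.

0 and 3

For <>~p & [][]~p:
w0: <>~p is F, [][]~p is F. ✗
w1: <>~p is F, [][]~p is T. ✗
w2: <>~p is F, [][]~p is T. ✗
— 0 worlds.
For []p -> [][]p:
w0: []p is T, [][]p is T. ✓
w1: []p is T, [][]p is T. ✓
w2: []p is T, [][]p is T. ✓
— 3 worlds.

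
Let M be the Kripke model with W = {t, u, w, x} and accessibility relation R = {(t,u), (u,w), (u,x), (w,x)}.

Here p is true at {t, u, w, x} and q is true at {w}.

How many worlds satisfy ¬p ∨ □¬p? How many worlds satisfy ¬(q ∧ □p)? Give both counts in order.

1 and 3

For ¬p ∨ □¬p:
t: ¬p is F, □¬p is F. ✗
u: ¬p is F, □¬p is F. ✗
w: ¬p is F, □¬p is F. ✗
x: ¬p is F, □¬p is T. ✓
— 1 world.
For ¬(q ∧ □p):
t: q ∧ □p is F. ✓
u: q ∧ □p is F. ✓
w: q ∧ □p is T. ✗
x: q ∧ □p is F. ✓
— 3 worlds.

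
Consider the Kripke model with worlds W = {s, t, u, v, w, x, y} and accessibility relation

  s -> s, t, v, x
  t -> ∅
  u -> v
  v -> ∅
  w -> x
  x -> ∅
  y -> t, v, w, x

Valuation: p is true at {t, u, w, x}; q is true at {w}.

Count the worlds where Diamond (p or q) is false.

4

s: successors {s, t, v, x}; p or q there: s:F, t:T, v:F, x:T. ✓
t: no successors, so Diamond (p or q) fails. ✗
u: successors {v}; p or q there: v:F. ✗
v: no successors, so Diamond (p or q) fails. ✗
w: successors {x}; p or q there: x:T. ✓
x: no successors, so Diamond (p or q) fails. ✗
y: successors {t, v, w, x}; p or q there: t:T, v:F, w:T, x:T. ✓
Satisfying worlds: {s, w, y}.
So Diamond (p or q) fails at the other 4 worlds.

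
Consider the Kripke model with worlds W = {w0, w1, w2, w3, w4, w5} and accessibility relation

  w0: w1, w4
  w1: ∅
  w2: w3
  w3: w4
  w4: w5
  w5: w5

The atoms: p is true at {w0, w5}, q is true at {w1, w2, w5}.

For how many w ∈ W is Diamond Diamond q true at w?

4

w0: successors {w1, w4}; Diamond q there: w1:F, w4:T. ✓
w1: no successors, so Diamond Diamond q fails. ✗
w2: successors {w3}; Diamond q there: w3:F. ✗
w3: successors {w4}; Diamond q there: w4:T. ✓
w4: successors {w5}; Diamond q there: w5:T. ✓
w5: successors {w5}; Diamond q there: w5:T. ✓
Satisfying worlds: {w0, w3, w4, w5}.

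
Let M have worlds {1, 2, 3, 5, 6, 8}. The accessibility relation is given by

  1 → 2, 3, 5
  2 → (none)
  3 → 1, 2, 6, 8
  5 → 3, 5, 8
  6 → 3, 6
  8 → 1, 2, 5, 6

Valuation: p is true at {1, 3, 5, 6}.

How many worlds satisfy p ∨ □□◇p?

5

1: p is T, □□◇p is F. ✓
2: p is F, □□◇p is T. ✓
3: p is T, □□◇p is F. ✓
5: p is T, □□◇p is F. ✓
6: p is T, □□◇p is F. ✓
8: p is F, □□◇p is F. ✗
Satisfying worlds: {1, 2, 3, 5, 6}.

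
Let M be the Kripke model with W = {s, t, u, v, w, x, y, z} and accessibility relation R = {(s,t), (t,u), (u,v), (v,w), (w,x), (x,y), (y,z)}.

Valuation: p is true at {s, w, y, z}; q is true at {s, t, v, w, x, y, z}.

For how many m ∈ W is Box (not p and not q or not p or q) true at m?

8

s: successors {t}; not p and not q or not p or q there: t:T. ✓
t: successors {u}; not p and not q or not p or q there: u:T. ✓
u: successors {v}; not p and not q or not p or q there: v:T. ✓
v: successors {w}; not p and not q or not p or q there: w:T. ✓
w: successors {x}; not p and not q or not p or q there: x:T. ✓
x: successors {y}; not p and not q or not p or q there: y:T. ✓
y: successors {z}; not p and not q or not p or q there: z:T. ✓
z: no successors, so Box (not p and not q or not p or q) holds vacuously. ✓
Satisfying worlds: {s, t, u, v, w, x, y, z}.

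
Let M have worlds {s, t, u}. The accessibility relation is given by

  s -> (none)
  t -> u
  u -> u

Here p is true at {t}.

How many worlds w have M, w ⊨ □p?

1

s: no successors, so □p holds vacuously. ✓
t: successors {u}; p there: u:F. ✗
u: successors {u}; p there: u:F. ✗
Satisfying worlds: {s}.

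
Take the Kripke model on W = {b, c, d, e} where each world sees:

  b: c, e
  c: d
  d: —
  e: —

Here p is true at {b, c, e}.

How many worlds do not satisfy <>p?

b: successors {c, e}; p there: c:T, e:T. ✓
c: successors {d}; p there: d:F. ✗
d: no successors, so <>p fails. ✗
e: no successors, so <>p fails. ✗
Satisfying worlds: {b}.
So <>p fails at the other 3 worlds.

3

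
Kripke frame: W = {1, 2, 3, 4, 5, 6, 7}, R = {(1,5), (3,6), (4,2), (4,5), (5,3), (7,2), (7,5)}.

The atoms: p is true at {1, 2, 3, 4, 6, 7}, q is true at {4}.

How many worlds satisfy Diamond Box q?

3

1: successors {5}; Box q there: 5:F. ✗
2: no successors, so Diamond Box q fails. ✗
3: successors {6}; Box q there: 6:T. ✓
4: successors {2, 5}; Box q there: 2:T, 5:F. ✓
5: successors {3}; Box q there: 3:F. ✗
6: no successors, so Diamond Box q fails. ✗
7: successors {2, 5}; Box q there: 2:T, 5:F. ✓
Satisfying worlds: {3, 4, 7}.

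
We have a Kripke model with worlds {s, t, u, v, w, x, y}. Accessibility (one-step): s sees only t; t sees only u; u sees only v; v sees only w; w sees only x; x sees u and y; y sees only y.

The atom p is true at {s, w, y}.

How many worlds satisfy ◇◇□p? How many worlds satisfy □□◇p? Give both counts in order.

4 and 4

For ◇◇□p:
s: successors {t}; ◇□p there: t:F. ✗
t: successors {u}; ◇□p there: u:T. ✓
u: successors {v}; ◇□p there: v:F. ✗
v: successors {w}; ◇□p there: w:F. ✗
w: successors {x}; ◇□p there: x:T. ✓
x: successors {u, y}; ◇□p there: u:T, y:T. ✓
y: successors {y}; ◇□p there: y:T. ✓
— 4 worlds.
For □□◇p:
s: successors {t}; □◇p there: t:F. ✗
t: successors {u}; □◇p there: u:T. ✓
u: successors {v}; □◇p there: v:F. ✗
v: successors {w}; □◇p there: w:T. ✓
w: successors {x}; □◇p there: x:F. ✗
x: successors {u, y}; □◇p there: u:T, y:T. ✓
y: successors {y}; □◇p there: y:T. ✓
— 4 worlds.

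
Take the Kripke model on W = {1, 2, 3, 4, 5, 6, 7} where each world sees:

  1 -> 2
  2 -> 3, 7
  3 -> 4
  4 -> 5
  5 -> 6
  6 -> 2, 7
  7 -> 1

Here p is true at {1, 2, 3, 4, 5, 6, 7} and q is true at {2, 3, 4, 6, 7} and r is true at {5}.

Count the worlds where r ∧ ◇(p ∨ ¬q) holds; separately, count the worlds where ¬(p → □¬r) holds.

1 and 1

For r ∧ ◇(p ∨ ¬q):
1: r is F, ◇(p ∨ ¬q) is T. ✗
2: r is F, ◇(p ∨ ¬q) is T. ✗
3: r is F, ◇(p ∨ ¬q) is T. ✗
4: r is F, ◇(p ∨ ¬q) is T. ✗
5: r is T, ◇(p ∨ ¬q) is T. ✓
6: r is F, ◇(p ∨ ¬q) is T. ✗
7: r is F, ◇(p ∨ ¬q) is T. ✗
— 1 world.
For ¬(p → □¬r):
1: p → □¬r is T. ✗
2: p → □¬r is T. ✗
3: p → □¬r is T. ✗
4: p → □¬r is F. ✓
5: p → □¬r is T. ✗
6: p → □¬r is T. ✗
7: p → □¬r is T. ✗
— 1 world.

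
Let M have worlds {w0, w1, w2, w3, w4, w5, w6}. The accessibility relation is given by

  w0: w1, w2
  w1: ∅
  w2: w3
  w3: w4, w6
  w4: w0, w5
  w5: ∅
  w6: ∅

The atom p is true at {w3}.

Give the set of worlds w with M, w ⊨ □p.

{w1, w2, w5, w6}

w0: successors {w1, w2}; p there: w1:F, w2:F. ✗
w1: no successors, so □p holds vacuously. ✓
w2: successors {w3}; p there: w3:T. ✓
w3: successors {w4, w6}; p there: w4:F, w6:F. ✗
w4: successors {w0, w5}; p there: w0:F, w5:F. ✗
w5: no successors, so □p holds vacuously. ✓
w6: no successors, so □p holds vacuously. ✓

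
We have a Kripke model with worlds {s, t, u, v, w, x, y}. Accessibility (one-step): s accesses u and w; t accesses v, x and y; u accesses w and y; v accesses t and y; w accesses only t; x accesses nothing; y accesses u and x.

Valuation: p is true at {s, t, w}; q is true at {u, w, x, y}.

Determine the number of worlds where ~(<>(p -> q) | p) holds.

1

s: <>(p -> q) | p is T. ✗
t: <>(p -> q) | p is T. ✗
u: <>(p -> q) | p is T. ✗
v: <>(p -> q) | p is T. ✗
w: <>(p -> q) | p is T. ✗
x: <>(p -> q) | p is F. ✓
y: <>(p -> q) | p is T. ✗
Satisfying worlds: {x}.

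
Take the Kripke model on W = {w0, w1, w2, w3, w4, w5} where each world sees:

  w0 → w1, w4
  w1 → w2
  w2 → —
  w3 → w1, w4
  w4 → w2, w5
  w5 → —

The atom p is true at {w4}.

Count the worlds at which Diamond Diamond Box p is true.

2

w0: successors {w1, w4}; Diamond Box p there: w1:T, w4:T. ✓
w1: successors {w2}; Diamond Box p there: w2:F. ✗
w2: no successors, so Diamond Diamond Box p fails. ✗
w3: successors {w1, w4}; Diamond Box p there: w1:T, w4:T. ✓
w4: successors {w2, w5}; Diamond Box p there: w2:F, w5:F. ✗
w5: no successors, so Diamond Diamond Box p fails. ✗
Satisfying worlds: {w0, w3}.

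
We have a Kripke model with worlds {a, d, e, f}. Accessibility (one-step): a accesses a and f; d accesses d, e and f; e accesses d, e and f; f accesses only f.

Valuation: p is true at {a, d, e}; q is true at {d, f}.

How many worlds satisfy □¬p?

a: successors {a, f}; ¬p there: a:F, f:T. ✗
d: successors {d, e, f}; ¬p there: d:F, e:F, f:T. ✗
e: successors {d, e, f}; ¬p there: d:F, e:F, f:T. ✗
f: successors {f}; ¬p there: f:T. ✓
Satisfying worlds: {f}.

1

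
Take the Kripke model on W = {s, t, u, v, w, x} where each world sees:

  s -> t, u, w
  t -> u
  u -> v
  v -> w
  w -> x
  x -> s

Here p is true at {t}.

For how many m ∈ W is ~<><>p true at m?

s: <><>p is F. ✓
t: <><>p is F. ✓
u: <><>p is F. ✓
v: <><>p is F. ✓
w: <><>p is F. ✓
x: <><>p is T. ✗
Satisfying worlds: {s, t, u, v, w}.

5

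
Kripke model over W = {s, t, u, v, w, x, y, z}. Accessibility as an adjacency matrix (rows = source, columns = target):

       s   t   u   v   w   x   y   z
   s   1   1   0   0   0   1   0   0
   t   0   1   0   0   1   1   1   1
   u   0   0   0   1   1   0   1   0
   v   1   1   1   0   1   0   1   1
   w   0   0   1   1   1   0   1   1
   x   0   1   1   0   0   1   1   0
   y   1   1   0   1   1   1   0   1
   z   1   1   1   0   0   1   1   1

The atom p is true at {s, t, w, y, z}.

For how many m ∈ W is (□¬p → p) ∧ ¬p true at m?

s: □¬p → p is T, ¬p is F. ✗
t: □¬p → p is T, ¬p is F. ✗
u: □¬p → p is T, ¬p is T. ✓
v: □¬p → p is T, ¬p is T. ✓
w: □¬p → p is T, ¬p is F. ✗
x: □¬p → p is T, ¬p is T. ✓
y: □¬p → p is T, ¬p is F. ✗
z: □¬p → p is T, ¬p is F. ✗
Satisfying worlds: {u, v, x}.

3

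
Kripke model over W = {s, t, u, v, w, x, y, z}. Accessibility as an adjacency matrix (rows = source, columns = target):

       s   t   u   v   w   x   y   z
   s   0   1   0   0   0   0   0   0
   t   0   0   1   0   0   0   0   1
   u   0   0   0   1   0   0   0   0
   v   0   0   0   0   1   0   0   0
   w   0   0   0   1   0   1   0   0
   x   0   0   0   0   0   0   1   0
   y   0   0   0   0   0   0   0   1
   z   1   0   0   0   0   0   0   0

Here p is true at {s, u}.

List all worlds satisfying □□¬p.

{u, v, w, x, z}

s: successors {t}; □¬p there: t:F. ✗
t: successors {u, z}; □¬p there: u:T, z:F. ✗
u: successors {v}; □¬p there: v:T. ✓
v: successors {w}; □¬p there: w:T. ✓
w: successors {v, x}; □¬p there: v:T, x:T. ✓
x: successors {y}; □¬p there: y:T. ✓
y: successors {z}; □¬p there: z:F. ✗
z: successors {s}; □¬p there: s:T. ✓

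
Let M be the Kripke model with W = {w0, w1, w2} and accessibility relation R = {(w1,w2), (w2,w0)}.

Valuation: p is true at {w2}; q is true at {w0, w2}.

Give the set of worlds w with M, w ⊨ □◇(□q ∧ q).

w0: no successors, so □◇(□q ∧ q) holds vacuously. ✓
w1: successors {w2}; ◇(□q ∧ q) there: w2:T. ✓
w2: successors {w0}; ◇(□q ∧ q) there: w0:F. ✗

{w0, w1}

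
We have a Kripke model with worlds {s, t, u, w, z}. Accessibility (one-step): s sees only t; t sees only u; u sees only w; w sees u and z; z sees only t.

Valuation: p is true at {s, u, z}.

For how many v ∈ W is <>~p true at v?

3

s: successors {t}; ~p there: t:T. ✓
t: successors {u}; ~p there: u:F. ✗
u: successors {w}; ~p there: w:T. ✓
w: successors {u, z}; ~p there: u:F, z:F. ✗
z: successors {t}; ~p there: t:T. ✓
Satisfying worlds: {s, u, z}.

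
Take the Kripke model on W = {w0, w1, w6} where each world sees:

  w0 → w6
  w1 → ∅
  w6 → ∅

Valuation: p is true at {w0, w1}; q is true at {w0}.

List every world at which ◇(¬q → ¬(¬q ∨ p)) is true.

∅

w0: successors {w6}; ¬q → ¬(¬q ∨ p) there: w6:F. ✗
w1: no successors, so ◇(¬q → ¬(¬q ∨ p)) fails. ✗
w6: no successors, so ◇(¬q → ¬(¬q ∨ p)) fails. ✗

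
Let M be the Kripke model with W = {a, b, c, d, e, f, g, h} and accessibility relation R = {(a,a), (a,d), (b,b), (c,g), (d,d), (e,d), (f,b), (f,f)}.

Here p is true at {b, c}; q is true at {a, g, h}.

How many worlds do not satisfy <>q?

6

a: successors {a, d}; q there: a:T, d:F. ✓
b: successors {b}; q there: b:F. ✗
c: successors {g}; q there: g:T. ✓
d: successors {d}; q there: d:F. ✗
e: successors {d}; q there: d:F. ✗
f: successors {b, f}; q there: b:F, f:F. ✗
g: no successors, so <>q fails. ✗
h: no successors, so <>q fails. ✗
Satisfying worlds: {a, c}.
So <>q fails at the other 6 worlds.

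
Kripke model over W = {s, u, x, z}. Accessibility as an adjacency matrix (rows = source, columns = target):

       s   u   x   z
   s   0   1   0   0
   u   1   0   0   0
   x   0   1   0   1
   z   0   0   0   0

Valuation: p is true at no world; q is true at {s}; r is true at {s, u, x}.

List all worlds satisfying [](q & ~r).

s: successors {u}; q & ~r there: u:F. ✗
u: successors {s}; q & ~r there: s:F. ✗
x: successors {u, z}; q & ~r there: u:F, z:F. ✗
z: no successors, so [](q & ~r) holds vacuously. ✓

{z}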